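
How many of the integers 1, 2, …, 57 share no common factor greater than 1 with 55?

55 = 5·11. Inclusion–exclusion on these primes:
57 − ⌊57/5⌋ − ⌊57/11⌋ + ⌊57/55⌋ = 42

42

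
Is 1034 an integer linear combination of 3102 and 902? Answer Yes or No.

gcd(3102, 902): 3102 = 3·902 + 396; 902 = 2·396 + 110; 396 = 3·110 + 66; 110 = 1·66 + 44; 66 = 1·44 + 22; 44 = 2·22 + 0 → 22
22 divides 1034, so a solution exists.

Yes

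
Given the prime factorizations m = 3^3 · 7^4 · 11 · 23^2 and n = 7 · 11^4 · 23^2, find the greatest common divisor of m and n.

40733

min exponent per shared prime: 7 · 11 · 23^2 = 40733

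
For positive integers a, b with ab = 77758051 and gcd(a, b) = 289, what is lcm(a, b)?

Since gcd(a,b)·lcm(a,b) = ab, lcm = 77758051/289 = 269059.

269059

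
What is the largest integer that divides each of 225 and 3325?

225 = 3² · 5²
3325 = 5² · 7 · 19
Common: 5² = 25

25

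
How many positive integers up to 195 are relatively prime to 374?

Prime factors of 374: 2, 11, 17. Count integers ≤ 195 divisible by none of them.
By inclusion–exclusion: 195 − ⌊195/2⌋ − ⌊195/11⌋ − ⌊195/17⌋ + ⌊195/22⌋ + ⌊195/34⌋ + ⌊195/187⌋ − ⌊195/374⌋ = 84.

84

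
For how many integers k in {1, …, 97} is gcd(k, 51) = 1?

51 = 3·17. Inclusion–exclusion on these primes:
97 − ⌊97/3⌋ − ⌊97/17⌋ + ⌊97/51⌋ = 61

61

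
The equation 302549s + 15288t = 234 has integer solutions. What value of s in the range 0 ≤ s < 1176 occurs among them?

138

Euclid: 302549 = 19·15288 + 12077; 15288 = 1·12077 + 3211; 12077 = 3·3211 + 2444; 3211 = 1·2444 + 767; 2444 = 3·767 + 143; 767 = 5·143 + 52; 143 = 2·52 + 39; 52 = 1·39 + 13; 39 = 3·13 + 0 → gcd = 13; 234 = 13·18.
Back-substitution yields 302549·(-319) + 15288·(6313) = 13, so one solution is s = -319·18 = -5742, t = 6313·18 = 113634.
Solutions in s differ by 15288/13 = 1176; the one in [0, 1176) is -5742 mod 1176 = 138.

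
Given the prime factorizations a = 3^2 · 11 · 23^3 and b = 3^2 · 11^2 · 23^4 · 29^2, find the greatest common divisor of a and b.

1204533

min exponent per shared prime: 3^2 · 11 · 23^3 = 1204533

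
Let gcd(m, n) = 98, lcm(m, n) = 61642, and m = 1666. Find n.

m·n = gcd·lcm = 98·61642 = 6040916, so n = 6040916/1666 = 3626.

3626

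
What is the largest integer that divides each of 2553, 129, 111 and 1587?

2553 = 3 · 23 · 37; 129 = 3 · 43; 111 = 3 · 37; 1587 = 3 · 23²
gcd takes min exponent of each prime: 3 = 3

3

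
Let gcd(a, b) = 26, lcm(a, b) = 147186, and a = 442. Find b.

8658

Using ab = gcd(a,b)·lcm(a,b) = 26·147186 = 3826836, we get b = 3826836/442 = 8658.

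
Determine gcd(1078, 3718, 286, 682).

1078 = 2 · 7² · 11; 3718 = 2 · 11 · 13²; 286 = 2 · 11 · 13; 682 = 2 · 11 · 31
gcd takes min exponent of each prime: 2 · 11 = 22

22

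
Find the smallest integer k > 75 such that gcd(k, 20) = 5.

20 = 5·4. Any k with gcd(k, 20) = 5 is a multiple of 5, say 5s, with s coprime to 4.
Need s > 75/5, so s ≥ 16. First s ≥ 16 with gcd(s, 4) = 1 is s = 17. Thus k = 5·17 = 85.

85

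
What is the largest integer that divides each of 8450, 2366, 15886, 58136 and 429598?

gcd(8450, 2366): 8450 = 3·2366 + 1352; 2366 = 1·1352 + 1014; 1352 = 1·1014 + 338; 1014 = 3·338 + 0 → 338
gcd(338, 15886): 15886 = 47·338 + 0 → 338
gcd(338, 58136): 58136 = 172·338 + 0 → 338
gcd(338, 429598): 429598 = 1271·338 + 0 → 338

338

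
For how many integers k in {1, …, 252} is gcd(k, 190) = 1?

95

190 = 2·5·19. Inclusion–exclusion on these primes:
252 − ⌊252/2⌋ − ⌊252/5⌋ − ⌊252/19⌋ + ⌊252/10⌋ + ⌊252/38⌋ + ⌊252/95⌋ − ⌊252/190⌋ = 95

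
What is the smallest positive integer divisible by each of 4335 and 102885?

29733765

gcd first: 102885 = 23·4335 + 3180; 4335 = 1·3180 + 1155; 3180 = 2·1155 + 870; 1155 = 1·870 + 285; 870 = 3·285 + 15; 285 = 19·15 + 0 → gcd = 15
lcm = 4335·102885/gcd = 446006475/15 = 29733765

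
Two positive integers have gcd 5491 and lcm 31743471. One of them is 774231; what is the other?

p·q = gcd·lcm = 5491·31743471 = 174303399261, so q = 174303399261/774231 = 225131.

225131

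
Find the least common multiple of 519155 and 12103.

519155 = 5 · 7² · 13 · 163; 12103 = 7² · 13 · 19
max exponents: 5 · 7² · 13 · 19 · 163 = 9863945

9863945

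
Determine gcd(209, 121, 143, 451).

gcd(209, 121): 209 = 1·121 + 88; 121 = 1·88 + 33; 88 = 2·33 + 22; 33 = 1·22 + 11; 22 = 2·11 + 0 → 11
gcd(11, 143): 143 = 13·11 + 0 → 11
gcd(11, 451): 451 = 41·11 + 0 → 11

11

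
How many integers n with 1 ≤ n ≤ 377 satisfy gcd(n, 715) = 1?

Prime factors of 715: 5, 11, 13. Count integers ≤ 377 divisible by none of them.
By inclusion–exclusion: 377 − ⌊377/5⌋ − ⌊377/11⌋ − ⌊377/13⌋ + ⌊377/55⌋ + ⌊377/65⌋ + ⌊377/143⌋ − ⌊377/715⌋ = 252.

252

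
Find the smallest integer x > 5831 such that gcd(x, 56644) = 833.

gcd(x, 56644) = 833 forces 833 | x; write x = 833s. Then gcd(833s, 833·68) = 833·gcd(s, 68), so need gcd(s, 68) = 1.
833s > 5831 gives s ≥ 8. The least s ≥ 8 coprime to 68 is 9, so x = 833·9 = 7497.

7497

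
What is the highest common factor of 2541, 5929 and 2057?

121

gcd(2541, 5929): 5929 = 2·2541 + 847; 2541 = 3·847 + 0 → 847
gcd(847, 2057): 2057 = 2·847 + 363; 847 = 2·363 + 121; 363 = 3·121 + 0 → 121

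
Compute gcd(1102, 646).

1102 = 2 · 19 · 29
646 = 2 · 17 · 19
Common: 2 · 19 = 38

38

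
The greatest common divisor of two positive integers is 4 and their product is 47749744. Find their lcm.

Since gcd(u,v)·lcm(u,v) = uv, lcm = 47749744/4 = 11937436.

11937436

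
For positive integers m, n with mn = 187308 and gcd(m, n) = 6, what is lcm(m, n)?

For any two positive integers, gcd × lcm equals their product. Hence lcm = 187308 / 6 = 31218.

31218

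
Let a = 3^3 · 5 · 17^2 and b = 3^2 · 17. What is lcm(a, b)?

39015

max exponent per prime: 3^3 · 5 · 17^2 = 39015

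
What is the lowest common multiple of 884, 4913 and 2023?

1788332

884 = 2² · 13 · 17; 4913 = 17³; 2023 = 7 · 17²
lcm takes max exponent of each prime: 2² · 7 · 13 · 17³ = 1788332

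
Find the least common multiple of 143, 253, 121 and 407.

1338623

143 = 11 · 13; 253 = 11 · 23; 121 = 11²; 407 = 11 · 37
lcm takes max exponent of each prime: 11² · 13 · 23 · 37 = 1338623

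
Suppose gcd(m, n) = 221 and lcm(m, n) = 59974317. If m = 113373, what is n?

116909

m·n = gcd·lcm = 221·59974317 = 13254324057, so n = 13254324057/113373 = 116909.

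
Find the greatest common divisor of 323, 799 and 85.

17

gcd(323, 799): 799 = 2·323 + 153; 323 = 2·153 + 17; 153 = 9·17 + 0 → 17
gcd(17, 85): 85 = 5·17 + 0 → 17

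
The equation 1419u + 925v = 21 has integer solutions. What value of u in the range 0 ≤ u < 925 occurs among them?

Reduce mod 925: 1419u ≡ 21 (mod 925). With g = gcd(1419, 925) = 1 dividing 21, divide through: 1419u ≡ 21 (mod 925).
Since gcd(1419, 925) = 1, u ≡ 21·(1419)⁻¹ ≡ 309 (mod 925). Smallest non-negative: 309.

309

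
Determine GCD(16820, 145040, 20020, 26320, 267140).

gcd(16820, 145040): 145040 = 8·16820 + 10480; 16820 = 1·10480 + 6340; 10480 = 1·6340 + 4140; 6340 = 1·4140 + 2200; 4140 = 1·2200 + 1940; 2200 = 1·1940 + 260; 1940 = 7·260 + 120; 260 = 2·120 + 20; 120 = 6·20 + 0 → 20
gcd(20, 20020): 20020 = 1001·20 + 0 → 20
gcd(20, 26320): 26320 = 1316·20 + 0 → 20
gcd(20, 267140): 267140 = 13357·20 + 0 → 20

20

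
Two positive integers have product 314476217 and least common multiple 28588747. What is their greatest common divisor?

From gcd × lcm = ab: gcd = 314476217 / 28588747 = 11.

11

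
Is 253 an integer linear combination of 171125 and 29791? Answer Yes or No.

gcd(171125, 29791): 171125 = 5·29791 + 22170; 29791 = 1·22170 + 7621; 22170 = 2·7621 + 6928; 7621 = 1·6928 + 693; 6928 = 9·693 + 691; 693 = 1·691 + 2; 691 = 345·2 + 1; 2 = 2·1 + 0 → 1
1 divides 253, so a solution exists.

Yes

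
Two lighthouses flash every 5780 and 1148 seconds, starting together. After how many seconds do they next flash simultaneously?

5780 = 2² · 5 · 17²; 1148 = 2² · 7 · 41
max exponents: 2² · 5 · 7 · 17² · 41 = 1658860

1658860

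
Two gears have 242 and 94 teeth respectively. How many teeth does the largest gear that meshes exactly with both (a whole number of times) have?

2

242 = 2 · 11²
94 = 2 · 47
Common: 2 = 2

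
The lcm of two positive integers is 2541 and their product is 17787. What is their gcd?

From gcd × lcm = mn: gcd = 17787 / 2541 = 7.

7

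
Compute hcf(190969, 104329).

361

Euclid: 190969 = 1·104329 + 86640; 104329 = 1·86640 + 17689; 86640 = 4·17689 + 15884; 17689 = 1·15884 + 1805; 15884 = 8·1805 + 1444; 1805 = 1·1444 + 361; 1444 = 4·361 + 0. Last nonzero remainder: 361.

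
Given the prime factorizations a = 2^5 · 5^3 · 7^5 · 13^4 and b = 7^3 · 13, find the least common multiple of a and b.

1920098908000

max exponent per prime: 2^5 · 5^3 · 7^5 · 13^4 = 1920098908000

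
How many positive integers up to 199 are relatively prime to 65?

148

65 = 5·13. Inclusion–exclusion on these primes:
199 − ⌊199/5⌋ − ⌊199/13⌋ + ⌊199/65⌋ = 148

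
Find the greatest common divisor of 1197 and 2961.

63

Euclid: 2961 = 2·1197 + 567; 1197 = 2·567 + 63; 567 = 9·63 + 0. Last nonzero remainder: 63.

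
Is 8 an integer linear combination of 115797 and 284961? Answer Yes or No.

No

gcd(115797, 284961): 284961 = 2·115797 + 53367; 115797 = 2·53367 + 9063; 53367 = 5·9063 + 8052; 9063 = 1·8052 + 1011; 8052 = 7·1011 + 975; 1011 = 1·975 + 36; 975 = 27·36 + 3; 36 = 12·3 + 0 → 3
3 does not divide 8, so a solution does not exist.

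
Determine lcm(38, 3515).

7030

38 = 2 · 19; 3515 = 5 · 19 · 37
max exponents: 2 · 5 · 19 · 37 = 7030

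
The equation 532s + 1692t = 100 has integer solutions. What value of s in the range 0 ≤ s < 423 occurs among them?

226

Reduce mod 1692: 532s ≡ 100 (mod 1692). With g = gcd(532, 1692) = 4 dividing 100, divide through: 133s ≡ 25 (mod 423).
Since gcd(133, 423) = 1, s ≡ 25·(133)⁻¹ ≡ 226 (mod 423). Smallest non-negative: 226.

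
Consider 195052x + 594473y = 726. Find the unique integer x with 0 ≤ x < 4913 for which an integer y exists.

Euclid: 594473 = 3·195052 + 9317; 195052 = 20·9317 + 8712; 9317 = 1·8712 + 605; 8712 = 14·605 + 242; 605 = 2·242 + 121; 242 = 2·121 + 0 → gcd = 121; 726 = 121·6.
Back-substitution yields 195052·(-1978) + 594473·(649) = 121, so one solution is x = -1978·6 = -11868, y = 649·6 = 3894.
Solutions in x differ by 594473/121 = 4913; the one in [0, 4913) is -11868 mod 4913 = 2871.

2871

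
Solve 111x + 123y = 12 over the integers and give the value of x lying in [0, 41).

Euclid: 123 = 1·111 + 12; 111 = 9·12 + 3; 12 = 4·3 + 0 → gcd = 3; 12 = 3·4.
Back-substitution yields 111·(10) + 123·(-9) = 3, so one solution is x = 10·4 = 40, y = -9·4 = -36.
Solutions in x differ by 123/3 = 41; the one in [0, 41) is 40 mod 41 = 40.

40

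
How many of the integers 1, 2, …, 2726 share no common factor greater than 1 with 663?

1579

Prime factors of 663: 3, 13, 17. Count integers ≤ 2726 divisible by none of them.
By inclusion–exclusion: 2726 − ⌊2726/3⌋ − ⌊2726/13⌋ − ⌊2726/17⌋ + ⌊2726/39⌋ + ⌊2726/51⌋ + ⌊2726/221⌋ − ⌊2726/663⌋ = 1579.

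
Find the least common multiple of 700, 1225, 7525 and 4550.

700 = 2² · 5² · 7; 1225 = 5² · 7²; 7525 = 5² · 7 · 43; 4550 = 2 · 5² · 7 · 13
lcm takes max exponent of each prime: 2² · 5² · 7² · 13 · 43 = 2739100

2739100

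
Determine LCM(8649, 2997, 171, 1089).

8649 = 3² · 31²; 2997 = 3⁴ · 37; 171 = 3² · 19; 1089 = 3² · 11²
lcm takes max exponent of each prime: 3⁴ · 11² · 19 · 31² · 37 = 6621388983

6621388983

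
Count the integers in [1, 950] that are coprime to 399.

399 = 3·7·19. Inclusion–exclusion on these primes:
950 − ⌊950/3⌋ − ⌊950/7⌋ − ⌊950/19⌋ + ⌊950/21⌋ + ⌊950/57⌋ + ⌊950/133⌋ − ⌊950/399⌋ = 515

515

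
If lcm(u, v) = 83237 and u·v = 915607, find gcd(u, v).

gcd·lcm = product, so gcd = 915607/83237 = 11.

11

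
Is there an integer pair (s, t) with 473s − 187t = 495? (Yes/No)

By Bézout, 473s − 187t = 495 has integer solutions iff gcd(473, 187) | 495.
Euclid: 473 = 2·187 + 99; 187 = 1·99 + 88; 99 = 1·88 + 11; 88 = 8·11 + 0. gcd = 11; 495 mod 11 = 0. Yes.

Yes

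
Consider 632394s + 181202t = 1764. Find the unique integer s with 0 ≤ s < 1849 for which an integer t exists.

49

gcd(632394, 181202) = 98 (Euclid: 632394 = 3·181202 + 88788; 181202 = 2·88788 + 3626; 88788 = 24·3626 + 1764; 3626 = 2·1764 + 98; 1764 = 18·98 + 0), and 98 | 1764.
Extended Euclid: 632394·(-100) + 181202·(349) = 98. Scale by 18: s₀ = -1800.
General solution s = s₀ + 1849k; reducing mod 1849 gives s = 49 (and t = -171).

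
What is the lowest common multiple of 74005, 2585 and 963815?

74005 = 5 · 19² · 41; 2585 = 5 · 11 · 47; 963815 = 5 · 17² · 23 · 29
lcm takes max exponent of each prime: 5 · 11 · 17² · 19² · 23 · 29 · 41 · 47 = 7375225146355

7375225146355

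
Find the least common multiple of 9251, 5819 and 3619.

9251 = 11 · 29²; 5819 = 11 · 23²; 3619 = 7 · 11 · 47
lcm takes max exponent of each prime: 7 · 11 · 23² · 29² · 47 = 1610053291

1610053291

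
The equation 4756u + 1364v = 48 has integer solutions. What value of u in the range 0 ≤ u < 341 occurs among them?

111

Euclid: 4756 = 3·1364 + 664; 1364 = 2·664 + 36; 664 = 18·36 + 16; 36 = 2·16 + 4; 16 = 4·4 + 0 → gcd = 4; 48 = 4·12.
Back-substitution yields 4756·(-76) + 1364·(265) = 4, so one solution is u = -76·12 = -912, v = 265·12 = 3180.
Solutions in u differ by 1364/4 = 341; the one in [0, 341) is -912 mod 341 = 111.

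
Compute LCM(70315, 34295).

70315 = 5 · 7³ · 41; 34295 = 5 · 19³
max exponents: 5 · 7³ · 19³ · 41 = 482290585

482290585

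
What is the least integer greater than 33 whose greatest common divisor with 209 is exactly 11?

44

209 = 11·19. Any k with gcd(k, 209) = 11 is a multiple of 11, say 11s, with s coprime to 19.
Need s > 33/11, so s ≥ 4. First s ≥ 4 with gcd(s, 19) = 1 is s = 4. Thus k = 11·4 = 44.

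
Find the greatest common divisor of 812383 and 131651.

Euclid: 812383 = 6·131651 + 22477; 131651 = 5·22477 + 19266; 22477 = 1·19266 + 3211; 19266 = 6·3211 + 0. Last nonzero remainder: 3211.

3211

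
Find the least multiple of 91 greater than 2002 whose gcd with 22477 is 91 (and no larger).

2093

Multiples of 91 above 2002: 91·23, 91·24, … . Need the cofactor coprime to 22477/91 = 247.
Checking s = 23, 24, … the first with gcd(s, 247) = 1 is s = 23, giving 2093.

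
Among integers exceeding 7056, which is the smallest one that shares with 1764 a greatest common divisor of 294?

Multiples of 294 above 7056: 294·25, 294·26, … . Need the cofactor coprime to 1764/294 = 6.
Checking s = 25, 26, … the first with gcd(s, 6) = 1 is s = 25, giving 7350.

7350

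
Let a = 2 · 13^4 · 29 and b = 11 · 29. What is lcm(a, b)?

max exponent per prime: 2 · 11 · 13^4 · 29 = 18221918

18221918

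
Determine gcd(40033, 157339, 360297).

931

gcd(40033, 157339): 157339 = 3·40033 + 37240; 40033 = 1·37240 + 2793; 37240 = 13·2793 + 931; 2793 = 3·931 + 0 → 931
gcd(931, 360297): 360297 = 387·931 + 0 → 931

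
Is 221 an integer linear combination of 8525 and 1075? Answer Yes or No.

No

gcd(8525, 1075): 8525 = 7·1075 + 1000; 1075 = 1·1000 + 75; 1000 = 13·75 + 25; 75 = 3·25 + 0 → 25
25 does not divide 221, so a solution does not exist.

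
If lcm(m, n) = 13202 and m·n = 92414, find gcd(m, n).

From gcd × lcm = mn: gcd = 92414 / 13202 = 7.

7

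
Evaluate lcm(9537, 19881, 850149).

lcm(9537, 19881) = 9537·19881/gcd = 189605097/3 = 63201699
lcm(63201699, 850149) = 63201699·850149/gcd = 53730861203151/9 = 5970095689239

5970095689239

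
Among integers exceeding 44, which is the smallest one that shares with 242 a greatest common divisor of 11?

55

242 = 11·22. Any x with gcd(x, 242) = 11 is a multiple of 11, say 11s, with s coprime to 22.
Need s > 44/11, so s ≥ 5. First s ≥ 5 with gcd(s, 22) = 1 is s = 5. Thus x = 11·5 = 55.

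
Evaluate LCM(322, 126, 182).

37674

322 = 2 · 7 · 23; 126 = 2 · 3² · 7; 182 = 2 · 7 · 13
lcm takes max exponent of each prime: 2 · 3² · 7 · 13 · 23 = 37674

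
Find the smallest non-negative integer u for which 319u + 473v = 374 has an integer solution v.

gcd(319, 473) = 11 (Euclid: 473 = 1·319 + 154; 319 = 2·154 + 11; 154 = 14·11 + 0), and 11 | 374.
Extended Euclid: 319·(3) + 473·(-2) = 11. Scale by 34: u₀ = 102.
General solution u = u₀ + 43t; reducing mod 43 gives u = 16 (and v = -10).

16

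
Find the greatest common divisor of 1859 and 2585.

Euclid: 2585 = 1·1859 + 726; 1859 = 2·726 + 407; 726 = 1·407 + 319; 407 = 1·319 + 88; 319 = 3·88 + 55; 88 = 1·55 + 33; 55 = 1·33 + 22; 33 = 1·22 + 11; 22 = 2·11 + 0. Last nonzero remainder: 11.

11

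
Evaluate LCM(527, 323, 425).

lcm(527, 323) = 527·323/gcd = 170221/17 = 10013
lcm(10013, 425) = 10013·425/gcd = 4255525/17 = 250325

250325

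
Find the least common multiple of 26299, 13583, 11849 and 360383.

26299 = 7 · 13 · 17²; 13583 = 17² · 47; 11849 = 17² · 41; 360383 = 17² · 29 · 43
lcm takes max exponent of each prime: 7 · 13 · 17² · 29 · 41 · 43 · 47 = 63195681731

63195681731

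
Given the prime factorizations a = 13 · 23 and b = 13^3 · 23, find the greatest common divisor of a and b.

299

min exponent per shared prime: 13 · 23 = 299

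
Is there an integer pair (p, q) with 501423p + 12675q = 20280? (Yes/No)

Yes

gcd(501423, 12675): 501423 = 39·12675 + 7098; 12675 = 1·7098 + 5577; 7098 = 1·5577 + 1521; 5577 = 3·1521 + 1014; 1521 = 1·1014 + 507; 1014 = 2·507 + 0 → 507
507 divides 20280, so a solution exists.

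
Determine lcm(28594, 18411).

30967302

28594 = 2 · 17 · 29²; 18411 = 3 · 17 · 19²
max exponents: 2 · 3 · 17 · 19² · 29² = 30967302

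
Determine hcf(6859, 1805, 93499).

361

gcd(6859, 1805): 6859 = 3·1805 + 1444; 1805 = 1·1444 + 361; 1444 = 4·361 + 0 → 361
gcd(361, 93499): 93499 = 259·361 + 0 → 361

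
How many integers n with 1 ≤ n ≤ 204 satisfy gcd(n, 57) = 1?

129

Prime factors of 57: 3, 19. Count integers ≤ 204 divisible by none of them.
By inclusion–exclusion: 204 − ⌊204/3⌋ − ⌊204/19⌋ + ⌊204/57⌋ = 129.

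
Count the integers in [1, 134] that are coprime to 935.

92

935 = 5·11·17. Inclusion–exclusion on these primes:
134 − ⌊134/5⌋ − ⌊134/11⌋ − ⌊134/17⌋ + ⌊134/55⌋ + ⌊134/85⌋ + ⌊134/187⌋ − ⌊134/935⌋ = 92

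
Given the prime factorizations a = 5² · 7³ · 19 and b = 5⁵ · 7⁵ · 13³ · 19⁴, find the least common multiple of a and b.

max exponent per prime: 5⁵ · 7⁵ · 13³ · 19⁴ = 15037813088309375

15037813088309375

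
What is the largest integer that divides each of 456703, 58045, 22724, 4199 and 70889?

247

gcd(456703, 58045): 456703 = 7·58045 + 50388; 58045 = 1·50388 + 7657; 50388 = 6·7657 + 4446; 7657 = 1·4446 + 3211; 4446 = 1·3211 + 1235; 3211 = 2·1235 + 741; 1235 = 1·741 + 494; 741 = 1·494 + 247; 494 = 2·247 + 0 → 247
gcd(247, 22724): 22724 = 92·247 + 0 → 247
gcd(247, 4199): 4199 = 17·247 + 0 → 247
gcd(247, 70889): 70889 = 287·247 + 0 → 247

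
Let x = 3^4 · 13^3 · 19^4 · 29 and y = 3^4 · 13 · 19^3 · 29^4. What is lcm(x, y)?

16402931498388357

max exponent per prime: 3^4 · 13^3 · 19^4 · 29^4 = 16402931498388357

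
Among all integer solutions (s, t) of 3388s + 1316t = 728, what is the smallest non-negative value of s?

Euclid: 3388 = 2·1316 + 756; 1316 = 1·756 + 560; 756 = 1·560 + 196; 560 = 2·196 + 168; 196 = 1·168 + 28; 168 = 6·28 + 0 → gcd = 28; 728 = 28·26.
Back-substitution yields 3388·(7) + 1316·(-18) = 28, so one solution is s = 7·26 = 182, t = -18·26 = -468.
Solutions in s differ by 1316/28 = 47; the one in [0, 47) is 182 mod 47 = 41.

41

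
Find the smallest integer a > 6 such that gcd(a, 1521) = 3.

12

gcd(a, 1521) = 3 forces 3 | a; write a = 3s. Then gcd(3s, 3·507) = 3·gcd(s, 507), so need gcd(s, 507) = 1.
3s > 6 gives s ≥ 3. The least s ≥ 3 coprime to 507 is 4, so a = 3·4 = 12.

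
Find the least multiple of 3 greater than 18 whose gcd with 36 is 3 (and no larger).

21

gcd(k, 36) = 3 forces 3 | k; write k = 3s. Then gcd(3s, 3·12) = 3·gcd(s, 12), so need gcd(s, 12) = 1.
3s > 18 gives s ≥ 7. The least s ≥ 7 coprime to 12 is 7, so k = 3·7 = 21.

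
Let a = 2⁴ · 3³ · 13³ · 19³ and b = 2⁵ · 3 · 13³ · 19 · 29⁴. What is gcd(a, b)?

2003664

min exponent per shared prime: 2⁴ · 3 · 13³ · 19 = 2003664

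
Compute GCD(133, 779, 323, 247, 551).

133 = 7 · 19; 779 = 19 · 41; 323 = 17 · 19; 247 = 13 · 19; 551 = 19 · 29
gcd takes min exponent of each prime: 19 = 19

19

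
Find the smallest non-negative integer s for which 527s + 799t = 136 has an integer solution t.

23

Reduce mod 799: 527s ≡ 136 (mod 799). With g = gcd(527, 799) = 17 dividing 136, divide through: 31s ≡ 8 (mod 47).
Since gcd(31, 47) = 1, s ≡ 8·(31)⁻¹ ≡ 23 (mod 47). Smallest non-negative: 23.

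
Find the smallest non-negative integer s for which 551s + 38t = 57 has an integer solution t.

Reduce mod 38: 551s ≡ 57 (mod 38). With g = gcd(551, 38) = 19 dividing 57, divide through: 29s ≡ 3 (mod 2).
Since gcd(29, 2) = 1, s ≡ 3·(29)⁻¹ ≡ 1 (mod 2). Smallest non-negative: 1.

1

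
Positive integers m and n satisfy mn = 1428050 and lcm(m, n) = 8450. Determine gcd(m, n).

169

From gcd × lcm = mn: gcd = 1428050 / 8450 = 169.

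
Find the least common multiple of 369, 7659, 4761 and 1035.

36112185

369 = 3² · 41; 7659 = 3² · 23 · 37; 4761 = 3² · 23²; 1035 = 3² · 5 · 23
lcm takes max exponent of each prime: 3² · 5 · 23² · 37 · 41 = 36112185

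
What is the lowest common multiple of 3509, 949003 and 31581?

3509 = 11² · 29; 949003 = 11³ · 23 · 31; 31581 = 3² · 11² · 29
lcm takes max exponent of each prime: 3² · 11³ · 23 · 29 · 31 = 247689783

247689783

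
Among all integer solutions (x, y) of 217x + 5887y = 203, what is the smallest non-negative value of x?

435

Euclid: 5887 = 27·217 + 28; 217 = 7·28 + 21; 28 = 1·21 + 7; 21 = 3·7 + 0 → gcd = 7; 203 = 7·29.
Back-substitution yields 217·(-217) + 5887·(8) = 7, so one solution is x = -217·29 = -6293, y = 8·29 = 232.
Solutions in x differ by 5887/7 = 841; the one in [0, 841) is -6293 mod 841 = 435.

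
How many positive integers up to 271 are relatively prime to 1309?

Prime factors of 1309: 7, 11, 17. Count integers ≤ 271 divisible by none of them.
By inclusion–exclusion: 271 − ⌊271/7⌋ − ⌊271/11⌋ − ⌊271/17⌋ + ⌊271/77⌋ + ⌊271/119⌋ + ⌊271/187⌋ − ⌊271/1309⌋ = 200.

200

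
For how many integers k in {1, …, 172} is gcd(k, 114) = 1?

114 = 2·3·19. Inclusion–exclusion on these primes:
172 − ⌊172/2⌋ − ⌊172/3⌋ − ⌊172/19⌋ + ⌊172/6⌋ + ⌊172/38⌋ + ⌊172/57⌋ − ⌊172/114⌋ = 54

54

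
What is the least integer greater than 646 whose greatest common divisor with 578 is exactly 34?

Multiples of 34 above 646: 34·20, 34·21, … . Need the cofactor coprime to 578/34 = 17.
Checking s = 20, 21, … the first with gcd(s, 17) = 1 is s = 20, giving 680.

680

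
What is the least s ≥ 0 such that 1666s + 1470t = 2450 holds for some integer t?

5

Euclid: 1666 = 1·1470 + 196; 1470 = 7·196 + 98; 196 = 2·98 + 0 → gcd = 98; 2450 = 98·25.
Back-substitution yields 1666·(-7) + 1470·(8) = 98, so one solution is s = -7·25 = -175, t = 8·25 = 200.
Solutions in s differ by 1470/98 = 15; the one in [0, 15) is -175 mod 15 = 5.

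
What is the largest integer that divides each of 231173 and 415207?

19

231173 = 19 · 23³
415207 = 13 · 19 · 41²
Common: 19 = 19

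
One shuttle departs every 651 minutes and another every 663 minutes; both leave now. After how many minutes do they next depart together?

143871

651 = 3 · 7 · 31; 663 = 3 · 13 · 17
max exponents: 3 · 7 · 13 · 17 · 31 = 143871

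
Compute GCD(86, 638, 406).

2

gcd(86, 638): 638 = 7·86 + 36; 86 = 2·36 + 14; 36 = 2·14 + 8; 14 = 1·8 + 6; 8 = 1·6 + 2; 6 = 3·2 + 0 → 2
gcd(2, 406): 406 = 203·2 + 0 → 2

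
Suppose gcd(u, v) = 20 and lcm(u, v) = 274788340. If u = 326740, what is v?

16820

u·v = gcd·lcm = 20·274788340 = 5495766800, so v = 5495766800/326740 = 16820.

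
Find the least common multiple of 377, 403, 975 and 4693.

316425525

lcm(377, 403) = 377·403/gcd = 151931/13 = 11687
lcm(11687, 975) = 11687·975/gcd = 11394825/13 = 876525
lcm(876525, 4693) = 876525·4693/gcd = 4113531825/13 = 316425525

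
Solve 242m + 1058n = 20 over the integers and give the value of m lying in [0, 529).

293

Reduce mod 1058: 242m ≡ 20 (mod 1058). With g = gcd(242, 1058) = 2 dividing 20, divide through: 121m ≡ 10 (mod 529).
Since gcd(121, 529) = 1, m ≡ 10·(121)⁻¹ ≡ 293 (mod 529). Smallest non-negative: 293.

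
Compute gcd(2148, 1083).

3

Euclid: 2148 = 1·1083 + 1065; 1083 = 1·1065 + 18; 1065 = 59·18 + 3; 18 = 6·3 + 0. Last nonzero remainder: 3.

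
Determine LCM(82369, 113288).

82369 = 7² · 41²; 113288 = 2³ · 7² · 17²
max exponents: 2³ · 7² · 17² · 41² = 190437128

190437128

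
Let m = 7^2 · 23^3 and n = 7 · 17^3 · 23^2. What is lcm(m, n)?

max exponent per prime: 7^2 · 17^3 · 23^3 = 2929047079

2929047079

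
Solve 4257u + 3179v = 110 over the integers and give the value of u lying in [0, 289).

6

gcd(4257, 3179) = 11 (Euclid: 4257 = 1·3179 + 1078; 3179 = 2·1078 + 1023; 1078 = 1·1023 + 55; 1023 = 18·55 + 33; 55 = 1·33 + 22; 33 = 1·22 + 11; 22 = 2·11 + 0), and 11 | 110.
Extended Euclid: 4257·(-115) + 3179·(154) = 11. Scale by 10: u₀ = -1150.
General solution u = u₀ + 289t; reducing mod 289 gives u = 6 (and v = -8).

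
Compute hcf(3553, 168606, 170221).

gcd(3553, 168606): 168606 = 47·3553 + 1615; 3553 = 2·1615 + 323; 1615 = 5·323 + 0 → 323
gcd(323, 170221): 170221 = 527·323 + 0 → 323

323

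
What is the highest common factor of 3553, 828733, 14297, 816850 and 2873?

gcd(3553, 828733): 828733 = 233·3553 + 884; 3553 = 4·884 + 17; 884 = 52·17 + 0 → 17
gcd(17, 14297): 14297 = 841·17 + 0 → 17
gcd(17, 816850): 816850 = 48050·17 + 0 → 17
gcd(17, 2873): 2873 = 169·17 + 0 → 17

17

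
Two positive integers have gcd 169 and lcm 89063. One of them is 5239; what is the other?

Using mn = gcd(m,n)·lcm(m,n) = 169·89063 = 15051647, we get n = 15051647/5239 = 2873.

2873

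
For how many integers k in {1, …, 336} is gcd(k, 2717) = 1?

268

2717 = 11·13·19. Inclusion–exclusion on these primes:
336 − ⌊336/11⌋ − ⌊336/13⌋ − ⌊336/19⌋ + ⌊336/143⌋ + ⌊336/209⌋ + ⌊336/247⌋ − ⌊336/2717⌋ = 268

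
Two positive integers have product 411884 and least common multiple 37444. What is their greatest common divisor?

From gcd × lcm = mn: gcd = 411884 / 37444 = 11.

11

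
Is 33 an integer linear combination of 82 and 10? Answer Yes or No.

No

By Bézout, 82p + 10q = 33 has integer solutions iff gcd(82, 10) | 33.
Euclid: 82 = 8·10 + 2; 10 = 5·2 + 0. gcd = 2; 33 mod 2 = 1. No.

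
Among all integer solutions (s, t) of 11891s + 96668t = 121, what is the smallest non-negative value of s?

6967

gcd(11891, 96668) = 11 (Euclid: 96668 = 8·11891 + 1540; 11891 = 7·1540 + 1111; 1540 = 1·1111 + 429; 1111 = 2·429 + 253; 429 = 1·253 + 176; 253 = 1·176 + 77; 176 = 2·77 + 22; 77 = 3·22 + 11; 22 = 2·11 + 0), and 11 | 121.
Extended Euclid: 11891·(3829) + 96668·(-471) = 11. Scale by 11: s₀ = 42119.
General solution s = s₀ + 8788k; reducing mod 8788 gives s = 6967 (and t = -857).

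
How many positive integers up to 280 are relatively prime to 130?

103

130 = 2·5·13. Inclusion–exclusion on these primes:
280 − ⌊280/2⌋ − ⌊280/5⌋ − ⌊280/13⌋ + ⌊280/10⌋ + ⌊280/26⌋ + ⌊280/65⌋ − ⌊280/130⌋ = 103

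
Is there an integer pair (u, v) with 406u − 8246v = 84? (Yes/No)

Yes

gcd(406, 8246): 8246 = 20·406 + 126; 406 = 3·126 + 28; 126 = 4·28 + 14; 28 = 2·14 + 0 → 14
14 divides 84, so a solution exists.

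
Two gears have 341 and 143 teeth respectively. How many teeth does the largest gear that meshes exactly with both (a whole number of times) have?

11

341 = 11 · 31
143 = 11 · 13
Common: 11 = 11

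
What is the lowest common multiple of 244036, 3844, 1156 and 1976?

135551748488

244036 = 2² · 13² · 19²; 3844 = 2² · 31²; 1156 = 2² · 17²; 1976 = 2³ · 13 · 19
lcm takes max exponent of each prime: 2³ · 13² · 17² · 19² · 31² = 135551748488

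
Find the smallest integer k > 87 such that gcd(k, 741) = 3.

gcd(k, 741) = 3 forces 3 | k; write k = 3s. Then gcd(3s, 3·247) = 3·gcd(s, 247), so need gcd(s, 247) = 1.
3s > 87 gives s ≥ 30. The least s ≥ 30 coprime to 247 is 30, so k = 3·30 = 90.

90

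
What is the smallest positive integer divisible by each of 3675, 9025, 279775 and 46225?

3675 = 3 · 5² · 7²; 9025 = 5² · 19²; 279775 = 5² · 19² · 31; 46225 = 5² · 43²
lcm takes max exponent of each prime: 3 · 5² · 7² · 19² · 31 · 43² = 76043684325

76043684325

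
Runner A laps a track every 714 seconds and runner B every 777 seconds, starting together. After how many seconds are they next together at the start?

26418

714 = 2 · 3 · 7 · 17; 777 = 3 · 7 · 37
max exponents: 2 · 3 · 7 · 17 · 37 = 26418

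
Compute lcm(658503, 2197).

658503 = 3³ · 29³; 2197 = 13³
max exponents: 3³ · 13³ · 29³ = 1446731091

1446731091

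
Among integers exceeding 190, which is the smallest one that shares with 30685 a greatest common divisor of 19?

209

30685 = 19·1615. Any t with gcd(t, 30685) = 19 is a multiple of 19, say 19s, with s coprime to 1615.
Need s > 190/19, so s ≥ 11. First s ≥ 11 with gcd(s, 1615) = 1 is s = 11. Thus t = 19·11 = 209.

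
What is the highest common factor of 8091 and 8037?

9

8091 = 3² · 29 · 31
8037 = 3² · 19 · 47
Common: 3² = 9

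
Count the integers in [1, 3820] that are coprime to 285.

Prime factors of 285: 3, 5, 19. Count integers ≤ 3820 divisible by none of them.
By inclusion–exclusion: 3820 − ⌊3820/3⌋ − ⌊3820/5⌋ − ⌊3820/19⌋ + ⌊3820/15⌋ + ⌊3820/57⌋ + ⌊3820/95⌋ − ⌊3820/285⌋ = 1930.

1930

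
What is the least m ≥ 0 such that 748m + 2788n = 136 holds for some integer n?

gcd(748, 2788) = 68 (Euclid: 2788 = 3·748 + 544; 748 = 1·544 + 204; 544 = 2·204 + 136; 204 = 1·136 + 68; 136 = 2·68 + 0), and 68 | 136.
Extended Euclid: 748·(15) + 2788·(-4) = 68. Scale by 2: m₀ = 30.
General solution m = m₀ + 41t; reducing mod 41 gives m = 30 (and n = -8).

30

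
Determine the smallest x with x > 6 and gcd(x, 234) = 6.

Multiples of 6 above 6: 6·2, 6·3, … . Need the cofactor coprime to 234/6 = 39.
Checking s = 2, 3, … the first with gcd(s, 39) = 1 is s = 2, giving 12.

12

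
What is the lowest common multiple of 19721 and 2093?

gcd first: 19721 = 9·2093 + 884; 2093 = 2·884 + 325; 884 = 2·325 + 234; 325 = 1·234 + 91; 234 = 2·91 + 52; 91 = 1·52 + 39; 52 = 1·39 + 13; 39 = 3·13 + 0 → gcd = 13
lcm = 19721·2093/gcd = 41276053/13 = 3175081

3175081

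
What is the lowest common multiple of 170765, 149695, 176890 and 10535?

3239259386090

170765 = 5 · 7² · 17 · 41; 149695 = 5 · 7² · 13 · 47; 176890 = 2 · 5 · 7² · 19²; 10535 = 5 · 7² · 43
lcm takes max exponent of each prime: 2 · 5 · 7² · 13 · 17 · 19² · 41 · 43 · 47 = 3239259386090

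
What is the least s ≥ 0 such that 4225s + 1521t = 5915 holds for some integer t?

Reduce mod 1521: 4225s ≡ 5915 (mod 1521). With g = gcd(4225, 1521) = 169 dividing 5915, divide through: 25s ≡ 35 (mod 9).
Since gcd(25, 9) = 1, s ≡ 35·(25)⁻¹ ≡ 5 (mod 9). Smallest non-negative: 5.

5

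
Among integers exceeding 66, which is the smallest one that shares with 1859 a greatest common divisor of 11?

77

Multiples of 11 above 66: 11·7, 11·8, … . Need the cofactor coprime to 1859/11 = 169.
Checking s = 7, 8, … the first with gcd(s, 169) = 1 is s = 7, giving 77.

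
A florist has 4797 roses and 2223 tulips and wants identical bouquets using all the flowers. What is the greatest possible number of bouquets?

4797 = 3² · 13 · 41
2223 = 3² · 13 · 19
Common: 3² · 13 = 117

117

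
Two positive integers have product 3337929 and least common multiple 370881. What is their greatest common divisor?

From gcd × lcm = mn: gcd = 3337929 / 370881 = 9.

9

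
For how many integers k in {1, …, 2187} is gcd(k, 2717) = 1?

Prime factors of 2717: 11, 13, 19. Count integers ≤ 2187 divisible by none of them.
By inclusion–exclusion: 2187 − ⌊2187/11⌋ − ⌊2187/13⌋ − ⌊2187/19⌋ + ⌊2187/143⌋ + ⌊2187/209⌋ + ⌊2187/247⌋ − ⌊2187/2717⌋ = 1739.

1739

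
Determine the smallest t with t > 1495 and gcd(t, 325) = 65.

325 = 65·5. Any t with gcd(t, 325) = 65 is a multiple of 65, say 65s, with s coprime to 5.
Need s > 1495/65, so s ≥ 24. First s ≥ 24 with gcd(s, 5) = 1 is s = 24. Thus t = 65·24 = 1560.

1560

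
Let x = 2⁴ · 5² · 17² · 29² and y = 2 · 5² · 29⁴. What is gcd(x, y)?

min exponent per shared prime: 2 · 5² · 29² = 42050

42050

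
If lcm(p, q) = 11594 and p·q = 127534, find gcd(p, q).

gcd·lcm = product, so gcd = 127534/11594 = 11.

11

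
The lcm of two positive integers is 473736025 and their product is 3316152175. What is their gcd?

From gcd × lcm = mn: gcd = 3316152175 / 473736025 = 7.

7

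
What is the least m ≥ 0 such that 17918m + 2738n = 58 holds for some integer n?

gcd(17918, 2738) = 2 (Euclid: 17918 = 6·2738 + 1490; 2738 = 1·1490 + 1248; 1490 = 1·1248 + 242; 1248 = 5·242 + 38; 242 = 6·38 + 14; 38 = 2·14 + 10; 14 = 1·10 + 4; 10 = 2·4 + 2; 4 = 2·2 + 0), and 2 | 58.
Extended Euclid: 17918·(-577) + 2738·(3776) = 2. Scale by 29: m₀ = -16733.
General solution m = m₀ + 1369t; reducing mod 1369 gives m = 1064 (and n = -6963).

1064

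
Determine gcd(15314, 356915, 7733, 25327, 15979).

19

15314 = 2 · 13 · 19 · 31; 356915 = 5 · 13 · 17² · 19; 7733 = 11 · 19 · 37; 25327 = 19 · 31 · 43; 15979 = 19 · 29²
gcd takes min exponent of each prime: 19 = 19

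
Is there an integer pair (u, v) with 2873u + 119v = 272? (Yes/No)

gcd(2873, 119): 2873 = 24·119 + 17; 119 = 7·17 + 0 → 17
17 divides 272, so a solution exists.

Yes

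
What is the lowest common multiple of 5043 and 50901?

85564581

gcd first: 50901 = 10·5043 + 471; 5043 = 10·471 + 333; 471 = 1·333 + 138; 333 = 2·138 + 57; 138 = 2·57 + 24; 57 = 2·24 + 9; 24 = 2·9 + 6; 9 = 1·6 + 3; 6 = 2·3 + 0 → gcd = 3
lcm = 5043·50901/gcd = 256693743/3 = 85564581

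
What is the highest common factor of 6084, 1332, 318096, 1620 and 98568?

gcd(6084, 1332): 6084 = 4·1332 + 756; 1332 = 1·756 + 576; 756 = 1·576 + 180; 576 = 3·180 + 36; 180 = 5·36 + 0 → 36
gcd(36, 318096): 318096 = 8836·36 + 0 → 36
gcd(36, 1620): 1620 = 45·36 + 0 → 36
gcd(36, 98568): 98568 = 2738·36 + 0 → 36

36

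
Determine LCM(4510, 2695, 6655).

lcm(4510, 2695) = 4510·2695/gcd = 12154450/55 = 220990
lcm(220990, 6655) = 220990·6655/gcd = 1470688450/55 = 26739790

26739790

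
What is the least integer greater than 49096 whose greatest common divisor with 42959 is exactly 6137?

Multiples of 6137 above 49096: 6137·9, 6137·10, … . Need the cofactor coprime to 42959/6137 = 7.
Checking s = 9, 10, … the first with gcd(s, 7) = 1 is s = 9, giving 55233.

55233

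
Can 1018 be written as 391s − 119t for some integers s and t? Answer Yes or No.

By Bézout, 391s − 119t = 1018 has integer solutions iff gcd(391, 119) | 1018.
Euclid: 391 = 3·119 + 34; 119 = 3·34 + 17; 34 = 2·17 + 0. gcd = 17; 1018 mod 17 = 15. No.

No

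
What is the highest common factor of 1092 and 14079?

Euclid: 14079 = 12·1092 + 975; 1092 = 1·975 + 117; 975 = 8·117 + 39; 117 = 3·39 + 0. Last nonzero remainder: 39.

39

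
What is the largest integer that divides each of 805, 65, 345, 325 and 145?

805 = 5 · 7 · 23; 65 = 5 · 13; 345 = 3 · 5 · 23; 325 = 5² · 13; 145 = 5 · 29
gcd takes min exponent of each prime: 5 = 5

5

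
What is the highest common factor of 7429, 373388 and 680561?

323

7429 = 17 · 19 · 23; 373388 = 2² · 17³ · 19; 680561 = 7² · 17 · 19 · 43
gcd takes min exponent of each prime: 17 · 19 = 323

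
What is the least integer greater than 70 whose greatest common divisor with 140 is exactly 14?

98

gcd(k, 140) = 14 forces 14 | k; write k = 14s. Then gcd(14s, 14·10) = 14·gcd(s, 10), so need gcd(s, 10) = 1.
14s > 70 gives s ≥ 6. The least s ≥ 6 coprime to 10 is 7, so k = 14·7 = 98.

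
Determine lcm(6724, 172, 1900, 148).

5081494900

6724 = 2² · 41²; 172 = 2² · 43; 1900 = 2² · 5² · 19; 148 = 2² · 37
lcm takes max exponent of each prime: 2² · 5² · 19 · 37 · 41² · 43 = 5081494900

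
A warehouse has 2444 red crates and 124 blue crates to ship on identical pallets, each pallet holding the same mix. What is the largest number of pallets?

Euclid: 2444 = 19·124 + 88; 124 = 1·88 + 36; 88 = 2·36 + 16; 36 = 2·16 + 4; 16 = 4·4 + 0. Last nonzero remainder: 4.

4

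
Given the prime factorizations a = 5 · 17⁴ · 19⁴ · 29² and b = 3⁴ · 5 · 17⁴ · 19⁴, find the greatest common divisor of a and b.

min exponent per shared prime: 5 · 17⁴ · 19⁴ = 54422701205

54422701205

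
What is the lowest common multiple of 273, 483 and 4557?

lcm(273, 483) = 273·483/gcd = 131859/21 = 6279
lcm(6279, 4557) = 6279·4557/gcd = 28613403/21 = 1362543

1362543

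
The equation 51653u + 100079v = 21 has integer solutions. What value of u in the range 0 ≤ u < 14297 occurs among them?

14266

Reduce mod 100079: 51653u ≡ 21 (mod 100079). With g = gcd(51653, 100079) = 7 dividing 21, divide through: 7379u ≡ 3 (mod 14297).
Since gcd(7379, 14297) = 1, u ≡ 3·(7379)⁻¹ ≡ 14266 (mod 14297). Smallest non-negative: 14266.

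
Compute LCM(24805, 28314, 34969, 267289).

3705515612370

lcm(24805, 28314) = 24805·28314/gcd = 702328770/121 = 5804370
lcm(5804370, 34969) = 5804370·34969/gcd = 202973014530/121 = 1677462930
lcm(1677462930, 267289) = 1677462930·267289/gcd = 448367389096770/121 = 3705515612370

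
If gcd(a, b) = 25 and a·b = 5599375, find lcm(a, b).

223975

Since gcd(a,b)·lcm(a,b) = ab, lcm = 5599375/25 = 223975.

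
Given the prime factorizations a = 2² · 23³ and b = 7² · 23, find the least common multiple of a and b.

max exponent per prime: 2² · 7² · 23³ = 2384732

2384732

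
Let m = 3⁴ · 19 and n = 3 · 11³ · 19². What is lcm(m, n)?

38919771

max exponent per prime: 3⁴ · 11³ · 19² = 38919771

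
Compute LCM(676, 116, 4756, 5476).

676 = 2² · 13²; 116 = 2² · 29; 4756 = 2² · 29 · 41; 5476 = 2² · 37²
lcm takes max exponent of each prime: 2² · 13² · 29 · 37² · 41 = 1100352916

1100352916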